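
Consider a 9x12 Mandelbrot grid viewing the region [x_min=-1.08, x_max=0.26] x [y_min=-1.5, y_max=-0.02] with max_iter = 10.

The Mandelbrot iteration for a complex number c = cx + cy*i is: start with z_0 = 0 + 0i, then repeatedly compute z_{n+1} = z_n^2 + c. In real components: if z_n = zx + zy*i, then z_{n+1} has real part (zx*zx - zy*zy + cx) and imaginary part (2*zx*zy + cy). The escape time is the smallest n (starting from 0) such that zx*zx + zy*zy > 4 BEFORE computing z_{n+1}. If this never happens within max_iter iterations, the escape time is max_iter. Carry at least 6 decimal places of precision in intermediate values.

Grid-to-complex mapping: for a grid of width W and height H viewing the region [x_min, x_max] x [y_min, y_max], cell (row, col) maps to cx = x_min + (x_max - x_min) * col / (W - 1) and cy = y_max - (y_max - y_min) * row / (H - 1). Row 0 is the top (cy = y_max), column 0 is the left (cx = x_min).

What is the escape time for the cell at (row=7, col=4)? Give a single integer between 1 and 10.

Answer: 5

Derivation:
z_0 = 0 + 0i, c = -0.4100 + -0.9618i
Iter 1: z = -0.4100 + -0.9618i, |z|^2 = 1.0932
Iter 2: z = -1.1670 + -0.1731i, |z|^2 = 1.3918
Iter 3: z = 0.9219 + -0.5577i, |z|^2 = 1.1610
Iter 4: z = 0.1288 + -1.9902i, |z|^2 = 3.9774
Iter 5: z = -4.3542 + -1.4746i, |z|^2 = 21.1338
Escaped at iteration 5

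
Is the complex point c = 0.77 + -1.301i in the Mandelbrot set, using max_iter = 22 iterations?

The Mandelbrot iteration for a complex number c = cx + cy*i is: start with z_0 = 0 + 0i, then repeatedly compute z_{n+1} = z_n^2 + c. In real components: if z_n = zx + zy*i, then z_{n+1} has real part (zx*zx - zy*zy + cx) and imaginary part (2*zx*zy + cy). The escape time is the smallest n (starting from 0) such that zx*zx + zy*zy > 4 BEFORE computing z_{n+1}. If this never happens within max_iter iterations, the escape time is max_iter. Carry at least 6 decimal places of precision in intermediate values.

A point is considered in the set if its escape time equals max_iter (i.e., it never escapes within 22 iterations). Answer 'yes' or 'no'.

Answer: no

Derivation:
z_0 = 0 + 0i, c = 0.7700 + -1.3010i
Iter 1: z = 0.7700 + -1.3010i, |z|^2 = 2.2855
Iter 2: z = -0.3297 + -3.3045i, |z|^2 = 11.0287
Escaped at iteration 2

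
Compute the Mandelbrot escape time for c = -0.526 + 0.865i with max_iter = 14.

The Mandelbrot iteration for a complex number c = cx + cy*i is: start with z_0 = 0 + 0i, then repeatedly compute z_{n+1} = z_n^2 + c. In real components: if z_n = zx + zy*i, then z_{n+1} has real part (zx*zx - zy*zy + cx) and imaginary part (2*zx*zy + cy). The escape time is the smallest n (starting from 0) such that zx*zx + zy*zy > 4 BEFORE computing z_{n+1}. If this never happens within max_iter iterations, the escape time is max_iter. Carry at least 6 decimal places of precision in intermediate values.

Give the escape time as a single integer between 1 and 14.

z_0 = 0 + 0i, c = -0.5260 + 0.8650i
Iter 1: z = -0.5260 + 0.8650i, |z|^2 = 1.0249
Iter 2: z = -0.9975 + -0.0450i, |z|^2 = 0.9971
Iter 3: z = 0.4671 + 0.9547i, |z|^2 = 1.1297
Iter 4: z = -1.2194 + 1.7569i, |z|^2 = 4.5735
Escaped at iteration 4

Answer: 4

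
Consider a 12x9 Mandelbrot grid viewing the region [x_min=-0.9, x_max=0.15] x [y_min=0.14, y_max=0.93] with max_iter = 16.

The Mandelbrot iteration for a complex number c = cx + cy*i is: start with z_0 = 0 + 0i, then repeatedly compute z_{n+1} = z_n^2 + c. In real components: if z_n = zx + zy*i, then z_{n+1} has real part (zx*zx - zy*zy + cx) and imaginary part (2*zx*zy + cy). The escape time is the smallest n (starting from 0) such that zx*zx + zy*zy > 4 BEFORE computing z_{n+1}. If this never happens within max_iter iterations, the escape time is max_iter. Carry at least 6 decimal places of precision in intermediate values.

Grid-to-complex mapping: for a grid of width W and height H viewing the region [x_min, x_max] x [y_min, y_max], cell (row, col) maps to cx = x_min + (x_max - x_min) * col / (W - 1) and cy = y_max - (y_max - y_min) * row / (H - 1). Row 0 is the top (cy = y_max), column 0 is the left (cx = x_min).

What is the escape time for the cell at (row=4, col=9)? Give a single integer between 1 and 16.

Answer: 16

Derivation:
z_0 = 0 + 0i, c = -0.0409 + 0.5350i
Iter 1: z = -0.0409 + 0.5350i, |z|^2 = 0.2879
Iter 2: z = -0.3255 + 0.4912i, |z|^2 = 0.3472
Iter 3: z = -0.1763 + 0.2152i, |z|^2 = 0.0774
Iter 4: z = -0.0562 + 0.4591i, |z|^2 = 0.2139
Iter 5: z = -0.2485 + 0.4834i, |z|^2 = 0.2955
Iter 6: z = -0.2128 + 0.2947i, |z|^2 = 0.1322
Iter 7: z = -0.0825 + 0.4095i, |z|^2 = 0.1745
Iter 8: z = -0.2018 + 0.4675i, |z|^2 = 0.2593
Iter 9: z = -0.2187 + 0.3463i, |z|^2 = 0.1677
Iter 10: z = -0.1130 + 0.3835i, |z|^2 = 0.1599
Iter 11: z = -0.1752 + 0.4483i, |z|^2 = 0.2317
Iter 12: z = -0.2112 + 0.3779i, |z|^2 = 0.1874
Iter 13: z = -0.1391 + 0.3754i, |z|^2 = 0.1603
Iter 14: z = -0.1625 + 0.4306i, |z|^2 = 0.2118
Iter 15: z = -0.1999 + 0.3951i, |z|^2 = 0.1960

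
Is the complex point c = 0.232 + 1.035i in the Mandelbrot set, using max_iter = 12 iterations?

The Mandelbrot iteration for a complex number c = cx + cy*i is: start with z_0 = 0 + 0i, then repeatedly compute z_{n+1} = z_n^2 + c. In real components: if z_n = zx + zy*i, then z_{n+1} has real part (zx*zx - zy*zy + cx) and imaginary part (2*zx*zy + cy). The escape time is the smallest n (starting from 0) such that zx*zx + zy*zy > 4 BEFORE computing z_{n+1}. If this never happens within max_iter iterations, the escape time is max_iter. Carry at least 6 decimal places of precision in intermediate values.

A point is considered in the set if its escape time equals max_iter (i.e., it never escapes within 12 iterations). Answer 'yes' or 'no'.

z_0 = 0 + 0i, c = 0.2320 + 1.0350i
Iter 1: z = 0.2320 + 1.0350i, |z|^2 = 1.1250
Iter 2: z = -0.7854 + 1.5152i, |z|^2 = 2.9128
Iter 3: z = -1.4471 + -1.3451i, |z|^2 = 3.9035
Iter 4: z = 0.5167 + 4.9281i, |z|^2 = 24.5532
Escaped at iteration 4

Answer: no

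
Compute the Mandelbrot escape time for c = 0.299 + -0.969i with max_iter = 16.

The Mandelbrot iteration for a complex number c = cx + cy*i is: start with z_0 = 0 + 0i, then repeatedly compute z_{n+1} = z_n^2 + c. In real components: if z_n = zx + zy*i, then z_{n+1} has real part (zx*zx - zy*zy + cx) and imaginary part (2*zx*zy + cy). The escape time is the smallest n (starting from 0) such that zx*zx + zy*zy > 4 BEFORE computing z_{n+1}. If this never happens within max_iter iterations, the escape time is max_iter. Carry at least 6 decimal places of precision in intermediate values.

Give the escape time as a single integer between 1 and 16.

Answer: 4

Derivation:
z_0 = 0 + 0i, c = 0.2990 + -0.9690i
Iter 1: z = 0.2990 + -0.9690i, |z|^2 = 1.0284
Iter 2: z = -0.5506 + -1.5485i, |z|^2 = 2.7009
Iter 3: z = -1.7956 + 0.7360i, |z|^2 = 3.7660
Iter 4: z = 2.9815 + -3.6123i, |z|^2 = 21.9380
Escaped at iteration 4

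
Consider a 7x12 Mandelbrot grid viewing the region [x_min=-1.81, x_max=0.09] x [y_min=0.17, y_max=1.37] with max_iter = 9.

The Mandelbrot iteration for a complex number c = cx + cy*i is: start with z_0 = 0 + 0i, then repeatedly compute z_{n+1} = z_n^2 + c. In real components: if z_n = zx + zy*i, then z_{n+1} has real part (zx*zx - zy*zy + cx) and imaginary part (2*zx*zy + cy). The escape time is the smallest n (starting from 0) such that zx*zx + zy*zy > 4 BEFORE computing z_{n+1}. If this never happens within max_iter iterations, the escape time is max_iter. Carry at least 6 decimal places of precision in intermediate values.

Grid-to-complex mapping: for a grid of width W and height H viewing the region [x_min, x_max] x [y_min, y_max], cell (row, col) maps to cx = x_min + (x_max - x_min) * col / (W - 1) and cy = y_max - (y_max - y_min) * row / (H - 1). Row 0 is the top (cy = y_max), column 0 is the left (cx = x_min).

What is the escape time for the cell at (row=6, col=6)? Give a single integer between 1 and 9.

z_0 = 0 + 0i, c = 0.0900 + 0.7155i
Iter 1: z = 0.0900 + 0.7155i, |z|^2 = 0.5200
Iter 2: z = -0.4138 + 0.8442i, |z|^2 = 0.8839
Iter 3: z = -0.4515 + 0.0168i, |z|^2 = 0.2042
Iter 4: z = 0.2936 + 0.7003i, |z|^2 = 0.5766
Iter 5: z = -0.3142 + 1.1266i, |z|^2 = 1.3681
Iter 6: z = -1.0806 + 0.0075i, |z|^2 = 1.1678
Iter 7: z = 1.2577 + 0.6993i, |z|^2 = 2.0707
Iter 8: z = 1.1828 + 2.4744i, |z|^2 = 7.5215
Escaped at iteration 8

Answer: 8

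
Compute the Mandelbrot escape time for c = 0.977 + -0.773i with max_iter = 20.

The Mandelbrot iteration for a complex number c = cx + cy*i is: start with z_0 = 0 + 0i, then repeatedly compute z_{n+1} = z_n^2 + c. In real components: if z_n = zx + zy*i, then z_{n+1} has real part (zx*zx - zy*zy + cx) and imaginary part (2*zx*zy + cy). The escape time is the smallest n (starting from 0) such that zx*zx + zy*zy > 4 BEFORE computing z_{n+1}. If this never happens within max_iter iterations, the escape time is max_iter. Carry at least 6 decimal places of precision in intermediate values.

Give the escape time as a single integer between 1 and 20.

Answer: 2

Derivation:
z_0 = 0 + 0i, c = 0.9770 + -0.7730i
Iter 1: z = 0.9770 + -0.7730i, |z|^2 = 1.5521
Iter 2: z = 1.3340 + -2.2834i, |z|^2 = 6.9937
Escaped at iteration 2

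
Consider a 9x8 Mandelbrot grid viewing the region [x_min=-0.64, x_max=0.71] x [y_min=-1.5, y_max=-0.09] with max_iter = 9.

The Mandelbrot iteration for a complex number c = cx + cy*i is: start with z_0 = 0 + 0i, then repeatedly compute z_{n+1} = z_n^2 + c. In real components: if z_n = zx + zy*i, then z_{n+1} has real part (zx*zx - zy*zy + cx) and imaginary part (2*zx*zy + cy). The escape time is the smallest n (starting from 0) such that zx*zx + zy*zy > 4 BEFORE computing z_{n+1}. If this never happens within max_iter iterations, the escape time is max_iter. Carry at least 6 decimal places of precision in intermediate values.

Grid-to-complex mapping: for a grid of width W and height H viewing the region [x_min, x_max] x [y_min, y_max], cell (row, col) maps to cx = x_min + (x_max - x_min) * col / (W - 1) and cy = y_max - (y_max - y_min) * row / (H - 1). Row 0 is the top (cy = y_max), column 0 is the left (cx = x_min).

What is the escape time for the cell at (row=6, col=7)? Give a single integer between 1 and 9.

z_0 = 0 + 0i, c = 0.5413 + -1.2986i
Iter 1: z = 0.5413 + -1.2986i, |z|^2 = 1.9792
Iter 2: z = -0.8521 + -2.7043i, |z|^2 = 8.0392
Escaped at iteration 2

Answer: 2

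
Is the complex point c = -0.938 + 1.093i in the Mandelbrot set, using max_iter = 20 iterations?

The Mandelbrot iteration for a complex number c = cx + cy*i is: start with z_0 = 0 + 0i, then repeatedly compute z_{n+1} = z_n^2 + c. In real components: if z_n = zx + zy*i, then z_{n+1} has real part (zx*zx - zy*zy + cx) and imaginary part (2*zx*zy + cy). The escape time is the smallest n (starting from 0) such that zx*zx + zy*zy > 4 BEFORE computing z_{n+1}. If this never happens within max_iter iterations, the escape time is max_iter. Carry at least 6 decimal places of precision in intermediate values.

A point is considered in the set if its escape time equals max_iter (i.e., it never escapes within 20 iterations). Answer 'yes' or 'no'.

Answer: no

Derivation:
z_0 = 0 + 0i, c = -0.9380 + 1.0930i
Iter 1: z = -0.9380 + 1.0930i, |z|^2 = 2.0745
Iter 2: z = -1.2528 + -0.9575i, |z|^2 = 2.4863
Iter 3: z = -0.2852 + 3.4920i, |z|^2 = 12.2757
Escaped at iteration 3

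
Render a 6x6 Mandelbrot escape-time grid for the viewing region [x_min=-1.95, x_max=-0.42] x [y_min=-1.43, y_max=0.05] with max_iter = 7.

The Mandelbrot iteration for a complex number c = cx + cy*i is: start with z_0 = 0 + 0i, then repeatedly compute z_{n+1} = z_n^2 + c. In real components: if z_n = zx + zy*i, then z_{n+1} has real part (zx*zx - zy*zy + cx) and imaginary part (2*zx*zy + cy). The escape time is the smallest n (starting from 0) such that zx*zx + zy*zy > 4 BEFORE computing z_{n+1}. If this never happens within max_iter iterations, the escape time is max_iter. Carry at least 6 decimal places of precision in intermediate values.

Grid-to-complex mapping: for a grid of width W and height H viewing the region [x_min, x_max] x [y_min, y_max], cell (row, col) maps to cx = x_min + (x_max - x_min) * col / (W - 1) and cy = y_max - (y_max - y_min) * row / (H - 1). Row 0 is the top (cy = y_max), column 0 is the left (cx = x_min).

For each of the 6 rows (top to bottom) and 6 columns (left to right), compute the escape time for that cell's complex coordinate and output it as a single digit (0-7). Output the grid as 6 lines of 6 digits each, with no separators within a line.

(row=0, col=0): c = -1.9500 + 0.0500i → escape time 5
(row=0, col=1): c = -1.6440 + 0.0500i → escape time 6
(row=0, col=2): c = -1.3380 + 0.0500i → escape time 7
(row=0, col=3): c = -1.0320 + 0.0500i → escape time 7
(row=0, col=4): c = -0.7260 + 0.0500i → escape time 7
(row=0, col=5): c = -0.4200 + 0.0500i → escape time 7
(row=1, col=0): c = -1.9500 + -0.2460i → escape time 3
(row=1, col=1): c = -1.6440 + -0.2460i → escape time 4
(row=1, col=2): c = -1.3380 + -0.2460i → escape time 7
(row=1, col=3): c = -1.0320 + -0.2460i → escape time 7
(row=1, col=4): c = -0.7260 + -0.2460i → escape time 7
(row=1, col=5): c = -0.4200 + -0.2460i → escape time 7
(row=2, col=0): c = -1.9500 + -0.5420i → escape time 1
(row=2, col=1): c = -1.6440 + -0.5420i → escape time 3
(row=2, col=2): c = -1.3380 + -0.5420i → escape time 3
(row=2, col=3): c = -1.0320 + -0.5420i → escape time 5
(row=2, col=4): c = -0.7260 + -0.5420i → escape time 6
(row=2, col=5): c = -0.4200 + -0.5420i → escape time 7
(row=3, col=0): c = -1.9500 + -0.8380i → escape time 1
(row=3, col=1): c = -1.6440 + -0.8380i → escape time 3
(row=3, col=2): c = -1.3380 + -0.8380i → escape time 3
(row=3, col=3): c = -1.0320 + -0.8380i → escape time 3
(row=3, col=4): c = -0.7260 + -0.8380i → escape time 4
(row=3, col=5): c = -0.4200 + -0.8380i → escape time 5
(row=4, col=0): c = -1.9500 + -1.1340i → escape time 1
(row=4, col=1): c = -1.6440 + -1.1340i → escape time 2
(row=4, col=2): c = -1.3380 + -1.1340i → escape time 2
(row=4, col=3): c = -1.0320 + -1.1340i → escape time 3
(row=4, col=4): c = -0.7260 + -1.1340i → escape time 3
(row=4, col=5): c = -0.4200 + -1.1340i → escape time 4
(row=5, col=0): c = -1.9500 + -1.4300i → escape time 1
(row=5, col=1): c = -1.6440 + -1.4300i → escape time 1
(row=5, col=2): c = -1.3380 + -1.4300i → escape time 2
(row=5, col=3): c = -1.0320 + -1.4300i → escape time 2
(row=5, col=4): c = -0.7260 + -1.4300i → escape time 2
(row=5, col=5): c = -0.4200 + -1.4300i → escape time 2

Answer: 567777
347777
133567
133345
122334
112222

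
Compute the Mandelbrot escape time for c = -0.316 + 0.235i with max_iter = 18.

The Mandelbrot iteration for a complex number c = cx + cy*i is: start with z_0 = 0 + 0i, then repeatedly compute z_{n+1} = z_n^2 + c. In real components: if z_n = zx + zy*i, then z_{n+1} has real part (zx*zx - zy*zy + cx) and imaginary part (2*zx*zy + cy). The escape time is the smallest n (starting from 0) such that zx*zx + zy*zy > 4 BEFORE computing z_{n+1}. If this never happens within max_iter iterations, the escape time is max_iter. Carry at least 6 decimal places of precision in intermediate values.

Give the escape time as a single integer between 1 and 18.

z_0 = 0 + 0i, c = -0.3160 + 0.2350i
Iter 1: z = -0.3160 + 0.2350i, |z|^2 = 0.1551
Iter 2: z = -0.2714 + 0.0865i, |z|^2 = 0.0811
Iter 3: z = -0.2498 + 0.1881i, |z|^2 = 0.0978
Iter 4: z = -0.2889 + 0.1410i, |z|^2 = 0.1034
Iter 5: z = -0.2524 + 0.1535i, |z|^2 = 0.0873
Iter 6: z = -0.2759 + 0.1575i, |z|^2 = 0.1009
Iter 7: z = -0.2647 + 0.1481i, |z|^2 = 0.0920
Iter 8: z = -0.2679 + 0.1566i, |z|^2 = 0.0963
Iter 9: z = -0.2688 + 0.1511i, |z|^2 = 0.0951
Iter 10: z = -0.2666 + 0.1538i, |z|^2 = 0.0947
Iter 11: z = -0.2686 + 0.1530i, |z|^2 = 0.0955
Iter 12: z = -0.2673 + 0.1528i, |z|^2 = 0.0948
Iter 13: z = -0.2679 + 0.1533i, |z|^2 = 0.0953
Iter 14: z = -0.2677 + 0.1529i, |z|^2 = 0.0950
Iter 15: z = -0.2677 + 0.1532i, |z|^2 = 0.0951
Iter 16: z = -0.2678 + 0.1530i, |z|^2 = 0.0951
Iter 17: z = -0.2677 + 0.1531i, |z|^2 = 0.0951

Answer: 18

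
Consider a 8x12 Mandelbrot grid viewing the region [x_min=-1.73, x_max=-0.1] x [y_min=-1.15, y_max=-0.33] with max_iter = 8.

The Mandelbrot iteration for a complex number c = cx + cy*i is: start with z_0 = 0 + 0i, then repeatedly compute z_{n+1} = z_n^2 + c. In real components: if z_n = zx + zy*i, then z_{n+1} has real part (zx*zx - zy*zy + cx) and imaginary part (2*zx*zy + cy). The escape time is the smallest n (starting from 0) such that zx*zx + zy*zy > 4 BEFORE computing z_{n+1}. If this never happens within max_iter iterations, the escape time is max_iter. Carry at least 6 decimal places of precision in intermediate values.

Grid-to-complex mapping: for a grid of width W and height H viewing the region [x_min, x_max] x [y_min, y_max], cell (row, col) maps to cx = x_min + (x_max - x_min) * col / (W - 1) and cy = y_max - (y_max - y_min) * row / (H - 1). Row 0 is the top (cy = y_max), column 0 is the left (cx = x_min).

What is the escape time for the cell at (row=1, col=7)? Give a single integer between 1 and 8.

Answer: 8

Derivation:
z_0 = 0 + 0i, c = -0.1000 + -0.4045i
Iter 1: z = -0.1000 + -0.4045i, |z|^2 = 0.1737
Iter 2: z = -0.2537 + -0.3236i, |z|^2 = 0.1691
Iter 3: z = -0.1404 + -0.2404i, |z|^2 = 0.0775
Iter 4: z = -0.1381 + -0.3371i, |z|^2 = 0.1327
Iter 5: z = -0.1945 + -0.3115i, |z|^2 = 0.1349
Iter 6: z = -0.1592 + -0.2834i, |z|^2 = 0.1056
Iter 7: z = -0.1550 + -0.3143i, |z|^2 = 0.1228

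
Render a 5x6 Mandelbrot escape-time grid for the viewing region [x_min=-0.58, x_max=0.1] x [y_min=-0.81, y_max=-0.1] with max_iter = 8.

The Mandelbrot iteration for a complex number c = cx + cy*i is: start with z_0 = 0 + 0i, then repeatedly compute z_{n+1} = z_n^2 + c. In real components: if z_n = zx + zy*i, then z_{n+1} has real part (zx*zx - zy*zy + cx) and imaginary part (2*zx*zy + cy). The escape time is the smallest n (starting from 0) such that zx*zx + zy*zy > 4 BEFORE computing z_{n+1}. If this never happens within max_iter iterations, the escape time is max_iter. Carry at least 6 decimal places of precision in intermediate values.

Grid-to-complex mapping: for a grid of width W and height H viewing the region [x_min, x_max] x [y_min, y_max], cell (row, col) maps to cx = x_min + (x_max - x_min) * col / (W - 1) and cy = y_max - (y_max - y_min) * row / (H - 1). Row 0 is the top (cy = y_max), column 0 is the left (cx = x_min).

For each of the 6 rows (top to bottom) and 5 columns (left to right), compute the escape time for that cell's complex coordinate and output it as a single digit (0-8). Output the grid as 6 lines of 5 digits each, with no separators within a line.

Answer: 88888
88888
88888
88888
88888
46886

Derivation:
(row=0, col=0): c = -0.5800 + -0.1000i → escape time 8
(row=0, col=1): c = -0.4100 + -0.1000i → escape time 8
(row=0, col=2): c = -0.2400 + -0.1000i → escape time 8
(row=0, col=3): c = -0.0700 + -0.1000i → escape time 8
(row=0, col=4): c = 0.1000 + -0.1000i → escape time 8
(row=1, col=0): c = -0.5800 + -0.2420i → escape time 8
(row=1, col=1): c = -0.4100 + -0.2420i → escape time 8
(row=1, col=2): c = -0.2400 + -0.2420i → escape time 8
(row=1, col=3): c = -0.0700 + -0.2420i → escape time 8
(row=1, col=4): c = 0.1000 + -0.2420i → escape time 8
(row=2, col=0): c = -0.5800 + -0.3840i → escape time 8
(row=2, col=1): c = -0.4100 + -0.3840i → escape time 8
(row=2, col=2): c = -0.2400 + -0.3840i → escape time 8
(row=2, col=3): c = -0.0700 + -0.3840i → escape time 8
(row=2, col=4): c = 0.1000 + -0.3840i → escape time 8
(row=3, col=0): c = -0.5800 + -0.5260i → escape time 8
(row=3, col=1): c = -0.4100 + -0.5260i → escape time 8
(row=3, col=2): c = -0.2400 + -0.5260i → escape time 8
(row=3, col=3): c = -0.0700 + -0.5260i → escape time 8
(row=3, col=4): c = 0.1000 + -0.5260i → escape time 8
(row=4, col=0): c = -0.5800 + -0.6680i → escape time 8
(row=4, col=1): c = -0.4100 + -0.6680i → escape time 8
(row=4, col=2): c = -0.2400 + -0.6680i → escape time 8
(row=4, col=3): c = -0.0700 + -0.6680i → escape time 8
(row=4, col=4): c = 0.1000 + -0.6680i → escape time 8
(row=5, col=0): c = -0.5800 + -0.8100i → escape time 4
(row=5, col=1): c = -0.4100 + -0.8100i → escape time 6
(row=5, col=2): c = -0.2400 + -0.8100i → escape time 8
(row=5, col=3): c = -0.0700 + -0.8100i → escape time 8
(row=5, col=4): c = 0.1000 + -0.8100i → escape time 6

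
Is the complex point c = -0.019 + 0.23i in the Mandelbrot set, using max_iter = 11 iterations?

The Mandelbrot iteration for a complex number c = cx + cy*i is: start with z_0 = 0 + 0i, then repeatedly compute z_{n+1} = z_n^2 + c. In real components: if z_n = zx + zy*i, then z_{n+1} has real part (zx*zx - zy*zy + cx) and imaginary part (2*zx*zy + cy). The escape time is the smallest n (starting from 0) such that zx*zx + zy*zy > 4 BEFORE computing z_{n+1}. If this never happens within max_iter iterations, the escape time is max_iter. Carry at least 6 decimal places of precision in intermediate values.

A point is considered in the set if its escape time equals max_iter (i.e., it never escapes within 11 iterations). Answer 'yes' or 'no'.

Answer: yes

Derivation:
z_0 = 0 + 0i, c = -0.0190 + 0.2300i
Iter 1: z = -0.0190 + 0.2300i, |z|^2 = 0.0533
Iter 2: z = -0.0715 + 0.2213i, |z|^2 = 0.0541
Iter 3: z = -0.0628 + 0.1983i, |z|^2 = 0.0433
Iter 4: z = -0.0544 + 0.2051i, |z|^2 = 0.0450
Iter 5: z = -0.0581 + 0.2077i, |z|^2 = 0.0465
Iter 6: z = -0.0588 + 0.2059i, |z|^2 = 0.0458
Iter 7: z = -0.0579 + 0.2058i, |z|^2 = 0.0457
Iter 8: z = -0.0580 + 0.2062i, |z|^2 = 0.0459
Iter 9: z = -0.0581 + 0.2061i, |z|^2 = 0.0459
Iter 10: z = -0.0581 + 0.2060i, |z|^2 = 0.0458
Did not escape in 11 iterations → in set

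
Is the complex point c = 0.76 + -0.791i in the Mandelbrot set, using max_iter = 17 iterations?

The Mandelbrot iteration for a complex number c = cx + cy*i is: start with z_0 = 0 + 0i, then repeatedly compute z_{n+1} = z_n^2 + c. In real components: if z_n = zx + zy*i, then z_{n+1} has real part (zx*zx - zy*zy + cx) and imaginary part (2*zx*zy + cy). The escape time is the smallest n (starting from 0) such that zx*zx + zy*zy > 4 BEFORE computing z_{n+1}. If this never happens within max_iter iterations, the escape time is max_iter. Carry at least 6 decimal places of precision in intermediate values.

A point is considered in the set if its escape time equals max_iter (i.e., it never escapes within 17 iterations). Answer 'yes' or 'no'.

z_0 = 0 + 0i, c = 0.7600 + -0.7910i
Iter 1: z = 0.7600 + -0.7910i, |z|^2 = 1.2033
Iter 2: z = 0.7119 + -1.9933i, |z|^2 = 4.4802
Escaped at iteration 2

Answer: no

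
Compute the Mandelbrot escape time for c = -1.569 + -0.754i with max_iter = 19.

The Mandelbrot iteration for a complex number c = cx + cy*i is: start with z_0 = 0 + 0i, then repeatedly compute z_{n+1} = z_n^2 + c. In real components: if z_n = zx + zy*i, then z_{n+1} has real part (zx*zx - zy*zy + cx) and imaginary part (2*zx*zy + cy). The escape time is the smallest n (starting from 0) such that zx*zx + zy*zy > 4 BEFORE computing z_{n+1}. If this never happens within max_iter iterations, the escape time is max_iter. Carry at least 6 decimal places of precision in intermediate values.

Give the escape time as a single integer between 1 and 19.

Answer: 3

Derivation:
z_0 = 0 + 0i, c = -1.5690 + -0.7540i
Iter 1: z = -1.5690 + -0.7540i, |z|^2 = 3.0303
Iter 2: z = 0.3242 + 1.6121i, |z|^2 = 2.7038
Iter 3: z = -4.0626 + 0.2914i, |z|^2 = 16.5894
Escaped at iteration 3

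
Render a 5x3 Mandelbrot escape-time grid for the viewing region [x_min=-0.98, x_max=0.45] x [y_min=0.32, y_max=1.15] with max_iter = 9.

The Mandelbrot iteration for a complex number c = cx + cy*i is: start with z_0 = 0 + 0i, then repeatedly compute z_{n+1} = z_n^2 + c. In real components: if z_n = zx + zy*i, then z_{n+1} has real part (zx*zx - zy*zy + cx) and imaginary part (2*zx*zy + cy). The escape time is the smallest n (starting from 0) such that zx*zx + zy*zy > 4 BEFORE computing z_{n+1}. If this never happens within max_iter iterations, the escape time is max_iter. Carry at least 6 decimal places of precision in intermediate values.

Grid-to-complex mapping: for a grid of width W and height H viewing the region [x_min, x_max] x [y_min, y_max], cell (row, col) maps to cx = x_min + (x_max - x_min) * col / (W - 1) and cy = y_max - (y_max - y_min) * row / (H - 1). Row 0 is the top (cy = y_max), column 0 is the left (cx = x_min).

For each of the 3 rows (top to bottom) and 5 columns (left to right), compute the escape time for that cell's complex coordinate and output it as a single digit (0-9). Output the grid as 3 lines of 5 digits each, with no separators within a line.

(row=0, col=0): c = -0.9800 + 1.1500i → escape time 3
(row=0, col=1): c = -0.6225 + 1.1500i → escape time 3
(row=0, col=2): c = -0.2650 + 1.1500i → escape time 4
(row=0, col=3): c = 0.0925 + 1.1500i → escape time 3
(row=0, col=4): c = 0.4500 + 1.1500i → escape time 2
(row=1, col=0): c = -0.9800 + 0.7350i → escape time 4
(row=1, col=1): c = -0.6225 + 0.7350i → escape time 5
(row=1, col=2): c = -0.2650 + 0.7350i → escape time 9
(row=1, col=3): c = 0.0925 + 0.7350i → escape time 7
(row=1, col=4): c = 0.4500 + 0.7350i → escape time 4
(row=2, col=0): c = -0.9800 + 0.3200i → escape time 9
(row=2, col=1): c = -0.6225 + 0.3200i → escape time 9
(row=2, col=2): c = -0.2650 + 0.3200i → escape time 9
(row=2, col=3): c = 0.0925 + 0.3200i → escape time 9
(row=2, col=4): c = 0.4500 + 0.3200i → escape time 9

Answer: 33432
45974
99999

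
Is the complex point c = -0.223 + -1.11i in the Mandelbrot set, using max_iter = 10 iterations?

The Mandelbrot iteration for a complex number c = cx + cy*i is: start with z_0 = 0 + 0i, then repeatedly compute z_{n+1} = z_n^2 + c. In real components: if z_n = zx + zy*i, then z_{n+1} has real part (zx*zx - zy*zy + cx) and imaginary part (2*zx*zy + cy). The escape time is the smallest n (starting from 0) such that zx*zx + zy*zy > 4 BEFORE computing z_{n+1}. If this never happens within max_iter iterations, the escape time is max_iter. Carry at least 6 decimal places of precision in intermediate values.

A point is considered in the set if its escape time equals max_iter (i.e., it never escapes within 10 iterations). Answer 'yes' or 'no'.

z_0 = 0 + 0i, c = -0.2230 + -1.1100i
Iter 1: z = -0.2230 + -1.1100i, |z|^2 = 1.2818
Iter 2: z = -1.4054 + -0.6149i, |z|^2 = 2.3532
Iter 3: z = 1.3739 + 0.6184i, |z|^2 = 2.2701
Iter 4: z = 1.2822 + 0.5894i, |z|^2 = 1.9913
Iter 5: z = 1.0736 + 0.4013i, |z|^2 = 1.3138
Iter 6: z = 0.7686 + -0.2482i, |z|^2 = 0.6524
Iter 7: z = 0.3062 + -1.4916i, |z|^2 = 2.3185
Iter 8: z = -2.3540 + -2.0234i, |z|^2 = 9.6354
Escaped at iteration 8

Answer: no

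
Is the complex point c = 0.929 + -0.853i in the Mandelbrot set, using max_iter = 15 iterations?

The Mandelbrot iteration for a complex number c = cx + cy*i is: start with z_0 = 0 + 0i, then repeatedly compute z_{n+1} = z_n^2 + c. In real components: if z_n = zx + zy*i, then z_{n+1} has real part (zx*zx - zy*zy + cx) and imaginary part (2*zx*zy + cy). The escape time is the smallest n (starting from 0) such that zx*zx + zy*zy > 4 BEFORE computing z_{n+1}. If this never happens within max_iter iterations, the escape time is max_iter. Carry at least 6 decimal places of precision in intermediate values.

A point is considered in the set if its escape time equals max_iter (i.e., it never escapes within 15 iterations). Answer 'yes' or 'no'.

Answer: no

Derivation:
z_0 = 0 + 0i, c = 0.9290 + -0.8530i
Iter 1: z = 0.9290 + -0.8530i, |z|^2 = 1.5907
Iter 2: z = 1.0644 + -2.4379i, |z|^2 = 7.0762
Escaped at iteration 2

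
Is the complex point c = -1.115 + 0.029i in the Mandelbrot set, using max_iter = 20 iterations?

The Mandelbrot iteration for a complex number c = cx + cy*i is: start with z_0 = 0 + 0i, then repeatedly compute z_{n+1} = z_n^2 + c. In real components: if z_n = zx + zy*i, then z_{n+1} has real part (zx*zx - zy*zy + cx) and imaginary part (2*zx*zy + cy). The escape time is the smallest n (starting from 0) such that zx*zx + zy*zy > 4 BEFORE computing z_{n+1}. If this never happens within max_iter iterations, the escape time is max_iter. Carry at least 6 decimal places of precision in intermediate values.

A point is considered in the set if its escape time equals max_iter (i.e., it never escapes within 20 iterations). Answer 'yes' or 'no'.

Answer: yes

Derivation:
z_0 = 0 + 0i, c = -1.1150 + 0.0290i
Iter 1: z = -1.1150 + 0.0290i, |z|^2 = 1.2441
Iter 2: z = 0.1274 + -0.0357i, |z|^2 = 0.0175
Iter 3: z = -1.1000 + 0.0199i, |z|^2 = 1.2105
Iter 4: z = 0.0947 + -0.0148i, |z|^2 = 0.0092
Iter 5: z = -1.1063 + 0.0262i, |z|^2 = 1.2245
Iter 6: z = 0.1081 + -0.0290i, |z|^2 = 0.0125
Iter 7: z = -1.1042 + 0.0227i, |z|^2 = 1.2197
Iter 8: z = 0.1036 + -0.0212i, |z|^2 = 0.0112
Iter 9: z = -1.1047 + 0.0246i, |z|^2 = 1.2210
Iter 10: z = 0.1048 + -0.0254i, |z|^2 = 0.0116
Iter 11: z = -1.1047 + 0.0237i, |z|^2 = 1.2208
Iter 12: z = 0.1047 + -0.0233i, |z|^2 = 0.0115
Iter 13: z = -1.1046 + 0.0241i, |z|^2 = 1.2207
Iter 14: z = 0.1045 + -0.0243i, |z|^2 = 0.0115
Iter 15: z = -1.1047 + 0.0239i, |z|^2 = 1.2209
Iter 16: z = 0.1047 + -0.0239i, |z|^2 = 0.0115
Iter 17: z = -1.1046 + 0.0240i, |z|^2 = 1.2207
Iter 18: z = 0.1046 + -0.0240i, |z|^2 = 0.0115
Iter 19: z = -1.1046 + 0.0240i, |z|^2 = 1.2208
Did not escape in 20 iterations → in set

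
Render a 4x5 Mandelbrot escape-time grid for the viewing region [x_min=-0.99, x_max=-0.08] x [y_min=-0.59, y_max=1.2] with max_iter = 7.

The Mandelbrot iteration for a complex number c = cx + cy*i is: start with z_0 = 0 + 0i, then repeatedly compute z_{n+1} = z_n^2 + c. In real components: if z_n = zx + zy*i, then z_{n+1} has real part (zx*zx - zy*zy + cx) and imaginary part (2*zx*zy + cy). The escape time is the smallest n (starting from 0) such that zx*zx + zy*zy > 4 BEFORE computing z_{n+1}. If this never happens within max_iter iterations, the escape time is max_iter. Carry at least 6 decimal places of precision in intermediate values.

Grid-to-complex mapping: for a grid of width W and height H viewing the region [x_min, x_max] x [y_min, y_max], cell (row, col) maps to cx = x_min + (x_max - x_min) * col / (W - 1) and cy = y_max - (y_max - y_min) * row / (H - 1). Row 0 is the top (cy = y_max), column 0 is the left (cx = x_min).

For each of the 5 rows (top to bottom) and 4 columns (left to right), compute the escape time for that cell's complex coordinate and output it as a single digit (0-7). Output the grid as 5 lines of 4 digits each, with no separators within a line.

Answer: 3333
3477
7777
7777
5677

Derivation:
(row=0, col=0): c = -0.9900 + 1.2000i → escape time 3
(row=0, col=1): c = -0.6867 + 1.2000i → escape time 3
(row=0, col=2): c = -0.3833 + 1.2000i → escape time 3
(row=0, col=3): c = -0.0800 + 1.2000i → escape time 3
(row=1, col=0): c = -0.9900 + 0.7525i → escape time 3
(row=1, col=1): c = -0.6867 + 0.7525i → escape time 4
(row=1, col=2): c = -0.3833 + 0.7525i → escape time 7
(row=1, col=3): c = -0.0800 + 0.7525i → escape time 7
(row=2, col=0): c = -0.9900 + 0.3050i → escape time 7
(row=2, col=1): c = -0.6867 + 0.3050i → escape time 7
(row=2, col=2): c = -0.3833 + 0.3050i → escape time 7
(row=2, col=3): c = -0.0800 + 0.3050i → escape time 7
(row=3, col=0): c = -0.9900 + -0.1425i → escape time 7
(row=3, col=1): c = -0.6867 + -0.1425i → escape time 7
(row=3, col=2): c = -0.3833 + -0.1425i → escape time 7
(row=3, col=3): c = -0.0800 + -0.1425i → escape time 7
(row=4, col=0): c = -0.9900 + -0.5900i → escape time 5
(row=4, col=1): c = -0.6867 + -0.5900i → escape time 6
(row=4, col=2): c = -0.3833 + -0.5900i → escape time 7
(row=4, col=3): c = -0.0800 + -0.5900i → escape time 7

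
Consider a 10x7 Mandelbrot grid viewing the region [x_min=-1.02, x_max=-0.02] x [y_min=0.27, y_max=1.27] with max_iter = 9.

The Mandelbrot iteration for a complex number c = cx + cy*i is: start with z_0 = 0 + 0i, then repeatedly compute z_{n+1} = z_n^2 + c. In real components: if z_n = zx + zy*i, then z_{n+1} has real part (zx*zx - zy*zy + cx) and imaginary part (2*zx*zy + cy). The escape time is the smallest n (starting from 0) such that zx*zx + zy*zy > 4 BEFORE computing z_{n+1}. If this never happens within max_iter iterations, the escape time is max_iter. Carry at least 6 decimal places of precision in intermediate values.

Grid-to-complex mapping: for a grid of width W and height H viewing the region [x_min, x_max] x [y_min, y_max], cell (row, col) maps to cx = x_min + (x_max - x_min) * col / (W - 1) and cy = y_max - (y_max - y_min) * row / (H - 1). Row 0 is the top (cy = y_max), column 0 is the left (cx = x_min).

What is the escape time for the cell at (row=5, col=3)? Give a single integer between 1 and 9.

z_0 = 0 + 0i, c = -0.6867 + 0.4367i
Iter 1: z = -0.6867 + 0.4367i, |z|^2 = 0.6622
Iter 2: z = -0.4058 + -0.1630i, |z|^2 = 0.1913
Iter 3: z = -0.5485 + 0.5690i, |z|^2 = 0.6246
Iter 4: z = -0.7095 + -0.1876i, |z|^2 = 0.5386
Iter 5: z = -0.2184 + 0.7028i, |z|^2 = 0.5417
Iter 6: z = -1.1329 + 0.1296i, |z|^2 = 1.3003
Iter 7: z = 0.5800 + 0.1430i, |z|^2 = 0.3568
Iter 8: z = -0.3707 + 0.6025i, |z|^2 = 0.5004

Answer: 9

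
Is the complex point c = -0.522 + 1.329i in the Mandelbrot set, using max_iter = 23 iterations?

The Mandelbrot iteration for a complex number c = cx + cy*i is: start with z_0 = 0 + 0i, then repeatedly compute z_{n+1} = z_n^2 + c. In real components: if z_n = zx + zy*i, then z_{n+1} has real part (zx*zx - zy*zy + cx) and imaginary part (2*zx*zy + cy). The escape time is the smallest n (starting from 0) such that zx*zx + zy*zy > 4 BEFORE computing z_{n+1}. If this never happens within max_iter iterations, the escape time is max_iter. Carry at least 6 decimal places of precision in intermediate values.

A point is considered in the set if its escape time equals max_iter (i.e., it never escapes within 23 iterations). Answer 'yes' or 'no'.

z_0 = 0 + 0i, c = -0.5220 + 1.3290i
Iter 1: z = -0.5220 + 1.3290i, |z|^2 = 2.0387
Iter 2: z = -2.0158 + -0.0585i, |z|^2 = 4.0667
Escaped at iteration 2

Answer: no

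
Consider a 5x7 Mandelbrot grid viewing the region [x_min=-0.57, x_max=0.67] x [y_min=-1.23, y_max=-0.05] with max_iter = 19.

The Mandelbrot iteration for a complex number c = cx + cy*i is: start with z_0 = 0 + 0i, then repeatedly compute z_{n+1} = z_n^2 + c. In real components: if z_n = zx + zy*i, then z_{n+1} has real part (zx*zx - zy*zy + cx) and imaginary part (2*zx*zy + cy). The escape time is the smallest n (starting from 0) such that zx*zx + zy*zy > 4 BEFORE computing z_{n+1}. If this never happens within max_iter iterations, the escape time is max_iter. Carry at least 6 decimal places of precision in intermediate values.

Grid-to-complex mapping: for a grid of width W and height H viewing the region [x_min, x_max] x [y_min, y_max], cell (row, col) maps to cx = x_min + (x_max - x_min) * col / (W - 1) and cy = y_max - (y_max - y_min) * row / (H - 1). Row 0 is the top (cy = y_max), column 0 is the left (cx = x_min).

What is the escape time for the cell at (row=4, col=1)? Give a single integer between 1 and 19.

z_0 = 0 + 0i, c = -0.2600 + -0.8367i
Iter 1: z = -0.2600 + -0.8367i, |z|^2 = 0.7676
Iter 2: z = -0.8924 + -0.4016i, |z|^2 = 0.9577
Iter 3: z = 0.3751 + -0.1199i, |z|^2 = 0.1551
Iter 4: z = -0.1337 + -0.9266i, |z|^2 = 0.8765
Iter 5: z = -1.1007 + -0.5890i, |z|^2 = 1.5585
Iter 6: z = 0.6047 + 0.4599i, |z|^2 = 0.5772
Iter 7: z = -0.1058 + -0.2804i, |z|^2 = 0.0898
Iter 8: z = -0.3274 + -0.7773i, |z|^2 = 0.7114
Iter 9: z = -0.7570 + -0.3276i, |z|^2 = 0.6804
Iter 10: z = 0.2057 + -0.3406i, |z|^2 = 0.1583
Iter 11: z = -0.3337 + -0.9768i, |z|^2 = 1.0655
Iter 12: z = -1.1028 + -0.1847i, |z|^2 = 1.2503
Iter 13: z = 0.9221 + -0.4292i, |z|^2 = 1.0344
Iter 14: z = 0.4060 + -1.6282i, |z|^2 = 2.8158
Iter 15: z = -2.7461 + -2.1587i, |z|^2 = 12.2012
Escaped at iteration 15

Answer: 15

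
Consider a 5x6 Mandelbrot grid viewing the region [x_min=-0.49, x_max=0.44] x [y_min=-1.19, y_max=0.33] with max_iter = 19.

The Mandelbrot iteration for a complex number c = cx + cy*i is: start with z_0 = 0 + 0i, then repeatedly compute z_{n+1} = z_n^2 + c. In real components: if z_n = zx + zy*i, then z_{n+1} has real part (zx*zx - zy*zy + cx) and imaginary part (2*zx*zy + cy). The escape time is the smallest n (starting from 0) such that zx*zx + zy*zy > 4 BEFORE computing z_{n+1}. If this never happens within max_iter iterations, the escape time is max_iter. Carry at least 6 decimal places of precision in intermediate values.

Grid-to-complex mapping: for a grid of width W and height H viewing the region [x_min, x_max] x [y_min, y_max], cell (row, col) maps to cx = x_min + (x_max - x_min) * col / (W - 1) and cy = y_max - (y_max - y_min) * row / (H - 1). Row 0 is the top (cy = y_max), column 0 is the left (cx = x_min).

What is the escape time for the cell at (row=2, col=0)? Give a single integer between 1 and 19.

Answer: 19

Derivation:
z_0 = 0 + 0i, c = -0.4900 + -0.2780i
Iter 1: z = -0.4900 + -0.2780i, |z|^2 = 0.3174
Iter 2: z = -0.3272 + -0.0056i, |z|^2 = 0.1071
Iter 3: z = -0.3830 + -0.2744i, |z|^2 = 0.2219
Iter 4: z = -0.4186 + -0.0678i, |z|^2 = 0.1798
Iter 5: z = -0.3194 + -0.2212i, |z|^2 = 0.1509
Iter 6: z = -0.4369 + -0.1367i, |z|^2 = 0.2096
Iter 7: z = -0.3178 + -0.1585i, |z|^2 = 0.1261
Iter 8: z = -0.4141 + -0.1772i, |z|^2 = 0.2029
Iter 9: z = -0.3499 + -0.1312i, |z|^2 = 0.1396
Iter 10: z = -0.3848 + -0.1862i, |z|^2 = 0.1827
Iter 11: z = -0.3766 + -0.1347i, |z|^2 = 0.1600
Iter 12: z = -0.3663 + -0.1765i, |z|^2 = 0.1653
Iter 13: z = -0.3870 + -0.1487i, |z|^2 = 0.1719
Iter 14: z = -0.3624 + -0.1629i, |z|^2 = 0.1578
Iter 15: z = -0.3853 + -0.1599i, |z|^2 = 0.1740
Iter 16: z = -0.3672 + -0.1548i, |z|^2 = 0.1588
Iter 17: z = -0.3792 + -0.1643i, |z|^2 = 0.1708
Iter 18: z = -0.3733 + -0.1534i, |z|^2 = 0.1628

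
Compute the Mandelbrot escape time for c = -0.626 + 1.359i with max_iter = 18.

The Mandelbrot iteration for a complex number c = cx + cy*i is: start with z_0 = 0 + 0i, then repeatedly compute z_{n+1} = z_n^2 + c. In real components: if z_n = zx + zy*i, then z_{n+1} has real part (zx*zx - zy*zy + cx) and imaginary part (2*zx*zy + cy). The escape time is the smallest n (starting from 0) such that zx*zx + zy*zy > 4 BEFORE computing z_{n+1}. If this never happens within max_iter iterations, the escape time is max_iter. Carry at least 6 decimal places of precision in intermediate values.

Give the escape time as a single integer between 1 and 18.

z_0 = 0 + 0i, c = -0.6260 + 1.3590i
Iter 1: z = -0.6260 + 1.3590i, |z|^2 = 2.2388
Iter 2: z = -2.0810 + -0.3425i, |z|^2 = 4.4479
Escaped at iteration 2

Answer: 2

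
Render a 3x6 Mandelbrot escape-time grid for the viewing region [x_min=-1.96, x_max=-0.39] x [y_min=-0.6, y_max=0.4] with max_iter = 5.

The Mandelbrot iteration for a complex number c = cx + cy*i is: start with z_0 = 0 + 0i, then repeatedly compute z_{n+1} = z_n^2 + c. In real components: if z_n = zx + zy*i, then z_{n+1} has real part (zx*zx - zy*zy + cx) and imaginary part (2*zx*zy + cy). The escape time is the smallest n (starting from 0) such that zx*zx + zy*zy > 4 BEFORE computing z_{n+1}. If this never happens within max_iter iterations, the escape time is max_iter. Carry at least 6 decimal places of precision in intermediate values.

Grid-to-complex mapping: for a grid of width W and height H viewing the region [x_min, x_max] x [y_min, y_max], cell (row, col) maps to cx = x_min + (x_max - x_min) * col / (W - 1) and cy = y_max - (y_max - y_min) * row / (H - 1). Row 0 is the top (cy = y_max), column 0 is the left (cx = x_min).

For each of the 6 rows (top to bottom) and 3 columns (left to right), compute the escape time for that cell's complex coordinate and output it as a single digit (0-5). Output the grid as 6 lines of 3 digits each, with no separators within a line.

(row=0, col=0): c = -1.9600 + 0.4000i → escape time 1
(row=0, col=1): c = -1.1750 + 0.4000i → escape time 5
(row=0, col=2): c = -0.3900 + 0.4000i → escape time 5
(row=1, col=0): c = -1.9600 + 0.2000i → escape time 3
(row=1, col=1): c = -1.1750 + 0.2000i → escape time 5
(row=1, col=2): c = -0.3900 + 0.2000i → escape time 5
(row=2, col=0): c = -1.9600 + 0.0000i → escape time 5
(row=2, col=1): c = -1.1750 + 0.0000i → escape time 5
(row=2, col=2): c = -0.3900 + 0.0000i → escape time 5
(row=3, col=0): c = -1.9600 + -0.2000i → escape time 3
(row=3, col=1): c = -1.1750 + -0.2000i → escape time 5
(row=3, col=2): c = -0.3900 + -0.2000i → escape time 5
(row=4, col=0): c = -1.9600 + -0.4000i → escape time 1
(row=4, col=1): c = -1.1750 + -0.4000i → escape time 5
(row=4, col=2): c = -0.3900 + -0.4000i → escape time 5
(row=5, col=0): c = -1.9600 + -0.6000i → escape time 1
(row=5, col=1): c = -1.1750 + -0.6000i → escape time 4
(row=5, col=2): c = -0.3900 + -0.6000i → escape time 5

Answer: 155
355
555
355
155
145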